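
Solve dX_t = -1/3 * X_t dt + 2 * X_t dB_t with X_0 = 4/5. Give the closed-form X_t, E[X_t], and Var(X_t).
X_t = 4/5 * exp((-7/3) t + (2) B_t); E[X_t] = 4*exp(-t/3)/5; Var(X_t) = (16*exp(4*t) - 16)*exp(-2*t/3)/25

For GBM dX = mu X dt + sigma X dB with X_0 = x_0, apply Itô to Y = log X: dY = (mu - sigma^2/2) dt + sigma dB, so Y_t = log(x_0) + (mu - sigma^2/2) t + sigma B_t and hence X_t = x_0 * exp((mu - sigma^2/2) t + sigma B_t).
With mu = -1/3, sigma = 2, x_0 = 4/5, this gives:
  X_t = 4/5 * exp((-7/3) * t + (2) * B_t).
Since sigma*B_t ~ Normal(0, sigma^2 t), E[exp(sigma*B_t)] = exp(sigma^2 t / 2); so E[X_t] = x_0 * exp((mu - sigma^2/2) t) * exp(sigma^2 t / 2) = x_0 * exp(mu t) = 4*exp(-t/3)/5.
Var(X_t) = E[X_t^2] - (E[X_t])^2 = x_0^2 * exp(2 mu t) * (exp(sigma^2 t) - 1) = (16*exp(4*t) - 16)*exp(-2*t/3)/25.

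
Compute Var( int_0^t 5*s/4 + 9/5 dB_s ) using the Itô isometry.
Var = t*(625*t^2 + 2700*t + 3888)/1200

The Itô integral of a deterministic integrand f(s) has mean 0 because each increment f(s) * (B_{s+ds} - B_s) has mean 0. By the Itô isometry:
  Var( int_0^t f(s) dB_s ) = E[ (int_0^t f(s) dB_s)^2 ] = int_0^t f(s)^2 ds.
Here f(s) = 5*s/4 + 9/5, so f(s)^2 = (25*s + 36)^2/400. Integrate:
  int_0^t ((25*s + 36)^2/400) ds = t*(625*t^2 + 2700*t + 3888)/1200.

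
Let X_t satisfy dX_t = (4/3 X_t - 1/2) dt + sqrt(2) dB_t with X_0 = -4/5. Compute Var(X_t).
Var(X_t) = 3*exp(8*t/3)/4 - 3/4

The variance V(t) = Var(X_t) satisfies V'(t) = 2 a V(t) + c^2 with V(0) = 0 (drift coefficient is linear in X, diffusion is constant). With a = 4/3, c = sqrt(2), the solution is
  V(t) = (c^2 / (2 a)) * (exp(2 a t) - 1)
       = (sqrt(2)^2 / (2*(4/3))) * (exp((8/3) t) - 1)
       = 3*exp(8*t/3)/4 - 3/4.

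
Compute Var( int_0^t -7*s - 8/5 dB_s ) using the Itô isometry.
Var = t*(1225*t^2 + 840*t + 192)/75

The Itô integral of a deterministic integrand f(s) has mean 0 because each increment f(s) * (B_{s+ds} - B_s) has mean 0. By the Itô isometry:
  Var( int_0^t f(s) dB_s ) = E[ (int_0^t f(s) dB_s)^2 ] = int_0^t f(s)^2 ds.
Here f(s) = -7*s - 8/5, so f(s)^2 = (35*s + 8)^2/25. Integrate:
  int_0^t ((35*s + 8)^2/25) ds = t*(1225*t^2 + 840*t + 192)/75.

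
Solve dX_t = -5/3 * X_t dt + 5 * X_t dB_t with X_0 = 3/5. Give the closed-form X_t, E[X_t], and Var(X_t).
X_t = 3/5 * exp((-85/6) t + (5) B_t); E[X_t] = 3*exp(-5*t/3)/5; Var(X_t) = (9*exp(25*t) - 9)*exp(-10*t/3)/25

For GBM dX = mu X dt + sigma X dB with X_0 = x_0, apply Itô to Y = log X: dY = (mu - sigma^2/2) dt + sigma dB, so Y_t = log(x_0) + (mu - sigma^2/2) t + sigma B_t and hence X_t = x_0 * exp((mu - sigma^2/2) t + sigma B_t).
With mu = -5/3, sigma = 5, x_0 = 3/5, this gives:
  X_t = 3/5 * exp((-85/6) * t + (5) * B_t).
Since sigma*B_t ~ Normal(0, sigma^2 t), E[exp(sigma*B_t)] = exp(sigma^2 t / 2); so E[X_t] = x_0 * exp((mu - sigma^2/2) t) * exp(sigma^2 t / 2) = x_0 * exp(mu t) = 3*exp(-5*t/3)/5.
Var(X_t) = E[X_t^2] - (E[X_t])^2 = x_0^2 * exp(2 mu t) * (exp(sigma^2 t) - 1) = (9*exp(25*t) - 9)*exp(-10*t/3)/25.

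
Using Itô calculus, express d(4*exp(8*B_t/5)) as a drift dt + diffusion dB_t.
d(4*exp(8*B_t/5)) = (128*exp(8*B_t/5)/25) dt + (32*exp(8*B_t/5)/5) dB_t

Itô's formula for f(B_t) gives d f(B_t) = f'(B_t) dB_t + (1/2) f''(B_t) dt. Compute derivatives of f(x) = 4*exp(8*x/5):
  f'(x)  = 32*exp(8*x/5)/5
  f''(x) = 256*exp(8*x/5)/25
Substitute x = B_t and multiply the f'' term by 1/2:
  drift     = (1/2) * (256*exp(8*x/5)/25) evaluated at B_t = 128*exp(8*B_t/5)/25
  diffusion = (32*exp(8*x/5)/5) evaluated at B_t = 32*exp(8*B_t/5)/5
Therefore d(4*exp(8*B_t/5)) = (128*exp(8*B_t/5)/25) dt + (32*exp(8*B_t/5)/5) dB_t.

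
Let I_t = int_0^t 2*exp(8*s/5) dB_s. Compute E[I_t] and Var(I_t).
E[I_t] = 0; Var(I_t) = 5*exp(16*t/5)/4 - 5/4

The Itô integral of a deterministic integrand f(s) has mean 0 because each increment f(s) * (B_{s+ds} - B_s) has mean 0. By the Itô isometry:
  Var( int_0^t f(s) dB_s ) = E[ (int_0^t f(s) dB_s)^2 ] = int_0^t f(s)^2 ds.
Here f(s) = 2*exp(8*s/5), so f(s)^2 = 4*exp(16*s/5). Integrate:
  int_0^t (4*exp(16*s/5)) ds = 5*exp(16*t/5)/4 - 5/4.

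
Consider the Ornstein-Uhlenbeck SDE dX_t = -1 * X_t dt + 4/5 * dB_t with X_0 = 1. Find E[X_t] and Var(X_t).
E[X_t] = exp(-t); Var(X_t) = 8/25 - 8*exp(-2*t)/25

The OU SDE dX = -theta X dt + sigma dB admits the integrating factor exp(theta t): d(exp(theta t) X_t) = sigma exp(theta t) dB_t. Integrating from 0 to t:
  X_t = x_0 * exp(-theta t) + sigma * int_0^t exp(-theta (t-s)) dB_s.
The Itô integral has mean 0 and (by the Itô isometry) variance sigma^2 * int_0^t exp(-2 theta (t - s)) ds = sigma^2 * (1 - exp(-2 theta t)) / (2 theta).
With theta = 1, sigma = 4/5, x_0 = 1:
  E[X_t] = 1 * exp(-1 t) = exp(-t)
  Var(X_t) = (4/5)^2 * (1 - exp(-2*1 t)) / (2 * 1) = 8/25 - 8*exp(-2*t)/25.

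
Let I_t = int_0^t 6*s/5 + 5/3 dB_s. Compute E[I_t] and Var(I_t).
E[I_t] = 0; Var(I_t) = t*(108*t^2 + 450*t + 625)/225

The Itô integral of a deterministic integrand f(s) has mean 0 because each increment f(s) * (B_{s+ds} - B_s) has mean 0. By the Itô isometry:
  Var( int_0^t f(s) dB_s ) = E[ (int_0^t f(s) dB_s)^2 ] = int_0^t f(s)^2 ds.
Here f(s) = 6*s/5 + 5/3, so f(s)^2 = (18*s + 25)^2/225. Integrate:
  int_0^t ((18*s + 25)^2/225) ds = t*(108*t^2 + 450*t + 625)/225.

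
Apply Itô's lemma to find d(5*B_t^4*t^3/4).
d(5*B_t^4*t^3/4) = (15*B_t^2*t^2*(B_t^2 + 2*t)/4) dt + (5*B_t^3*t^3) dB_t

Itô's formula for f(t, x): d f(t, B_t) = (f_t + (1/2) f_xx) dt + f_x dB_t. Compute partials of f(t, x) = 5*t^3*x^4/4:
  f_t(t,x)  = 15*t^2*x^4/4
  f_x(t,x)  = 5*t^3*x^3
  f_xx(t,x) = 15*t^3*x^2
Assemble drift = f_t + (1/2) f_xx = 15*t^2*x^2*(2*t + x^2)/4 and diffusion = f_x = 5*t^3*x^3. Substituting x = B_t:
  d(5*B_t^4*t^3/4) = (15*B_t^2*t^2*(B_t^2 + 2*t)/4) dt + (5*B_t^3*t^3) dB_t.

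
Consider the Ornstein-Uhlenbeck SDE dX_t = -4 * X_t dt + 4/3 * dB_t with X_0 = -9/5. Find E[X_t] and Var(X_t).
E[X_t] = -9*exp(-4*t)/5; Var(X_t) = 2/9 - 2*exp(-8*t)/9

The OU SDE dX = -theta X dt + sigma dB admits the integrating factor exp(theta t): d(exp(theta t) X_t) = sigma exp(theta t) dB_t. Integrating from 0 to t:
  X_t = x_0 * exp(-theta t) + sigma * int_0^t exp(-theta (t-s)) dB_s.
The Itô integral has mean 0 and (by the Itô isometry) variance sigma^2 * int_0^t exp(-2 theta (t - s)) ds = sigma^2 * (1 - exp(-2 theta t)) / (2 theta).
With theta = 4, sigma = 4/3, x_0 = -9/5:
  E[X_t] = -9/5 * exp(-4 t) = -9*exp(-4*t)/5
  Var(X_t) = (4/3)^2 * (1 - exp(-2*4 t)) / (2 * 4) = 2/9 - 2*exp(-8*t)/9.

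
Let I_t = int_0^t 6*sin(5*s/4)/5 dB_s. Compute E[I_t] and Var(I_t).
E[I_t] = 0; Var(I_t) = 18*t/25 - 36*sin(5*t/2)/125

The Itô integral of a deterministic integrand f(s) has mean 0 because each increment f(s) * (B_{s+ds} - B_s) has mean 0. By the Itô isometry:
  Var( int_0^t f(s) dB_s ) = E[ (int_0^t f(s) dB_s)^2 ] = int_0^t f(s)^2 ds.
Here f(s) = 6*sin(5*s/4)/5, so f(s)^2 = 36*sin(5*s/4)^2/25. Integrate:
  int_0^t (36*sin(5*s/4)^2/25) ds = 18*t/25 - 36*sin(5*t/2)/125.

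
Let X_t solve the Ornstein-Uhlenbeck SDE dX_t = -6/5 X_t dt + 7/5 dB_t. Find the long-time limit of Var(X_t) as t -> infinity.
lim Var(X_t) = 49/60

The OU SDE dX = -theta X dt + sigma dB admits the integrating factor exp(theta t): d(exp(theta t) X_t) = sigma exp(theta t) dB_t. Integrating from 0 to t gives X_t = x_0 * exp(-theta t) + sigma * int_0^t exp(-theta (t-s)) dB_s for any initial x_0. The Itô integral has variance (by the Itô isometry) sigma^2 * int_0^t exp(-2 theta (t - s)) ds = sigma^2 * (1 - exp(-2 theta t)) / (2 theta), independent of x_0.
With theta = 6/5, sigma = 7/5:
  Var(X_t) = (7/5)^2 * (1 - exp(-2*6/5 t)) / (2 * 6/5) = 49/60 - 49*exp(-12*t/5)/60.
As t -> infinity, exp(-2*6/5 t) -> 0, so the stationary variance is sigma^2 / (2 theta) = 49/60.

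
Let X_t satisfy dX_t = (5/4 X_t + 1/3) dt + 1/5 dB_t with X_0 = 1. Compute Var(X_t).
Var(X_t) = 2*exp(5*t/2)/125 - 2/125

The variance V(t) = Var(X_t) satisfies V'(t) = 2 a V(t) + c^2 with V(0) = 0 (drift coefficient is linear in X, diffusion is constant). With a = 5/4, c = 1/5, the solution is
  V(t) = (c^2 / (2 a)) * (exp(2 a t) - 1)
       = ((1/5)^2 / (2*(5/4))) * (exp((5/2) t) - 1)
       = 2*exp(5*t/2)/125 - 2/125.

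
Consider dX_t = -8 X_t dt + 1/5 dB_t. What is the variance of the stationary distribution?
lim Var(X_t) = 1/400

The OU SDE dX = -theta X dt + sigma dB admits the integrating factor exp(theta t): d(exp(theta t) X_t) = sigma exp(theta t) dB_t. Integrating from 0 to t gives X_t = x_0 * exp(-theta t) + sigma * int_0^t exp(-theta (t-s)) dB_s for any initial x_0. The Itô integral has variance (by the Itô isometry) sigma^2 * int_0^t exp(-2 theta (t - s)) ds = sigma^2 * (1 - exp(-2 theta t)) / (2 theta), independent of x_0.
With theta = 8, sigma = 1/5:
  Var(X_t) = (1/5)^2 * (1 - exp(-2*8 t)) / (2 * 8) = 1/400 - exp(-16*t)/400.
As t -> infinity, exp(-2*8 t) -> 0, so the stationary variance is sigma^2 / (2 theta) = 1/400.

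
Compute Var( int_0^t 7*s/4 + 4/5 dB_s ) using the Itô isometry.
Var = t*(1225*t^2 + 1680*t + 768)/1200

The Itô integral of a deterministic integrand f(s) has mean 0 because each increment f(s) * (B_{s+ds} - B_s) has mean 0. By the Itô isometry:
  Var( int_0^t f(s) dB_s ) = E[ (int_0^t f(s) dB_s)^2 ] = int_0^t f(s)^2 ds.
Here f(s) = 7*s/4 + 4/5, so f(s)^2 = (35*s + 16)^2/400. Integrate:
  int_0^t ((35*s + 16)^2/400) ds = t*(1225*t^2 + 1680*t + 768)/1200.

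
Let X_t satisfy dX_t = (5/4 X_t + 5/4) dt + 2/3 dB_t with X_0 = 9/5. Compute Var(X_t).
Var(X_t) = 8*exp(5*t/2)/45 - 8/45

The variance V(t) = Var(X_t) satisfies V'(t) = 2 a V(t) + c^2 with V(0) = 0 (drift coefficient is linear in X, diffusion is constant). With a = 5/4, c = 2/3, the solution is
  V(t) = (c^2 / (2 a)) * (exp(2 a t) - 1)
       = ((2/3)^2 / (2*(5/4))) * (exp((5/2) t) - 1)
       = 8*exp(5*t/2)/45 - 8/45.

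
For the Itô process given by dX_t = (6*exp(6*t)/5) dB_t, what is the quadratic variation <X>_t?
<X>_t = 3*exp(12*t)/25 - 3/25

For an Itô process dX_t = a(t) dt + b(t) dB_t, the quadratic variation is <X>_t = int_0^t b(s)^2 ds (the drift term does not contribute). Here b(s) = 6*exp(6*s)/5, so
  b(s)^2 = 36*exp(12*s)/25.
Integrating from 0 to t:
  <X>_t = int_0^t (36*exp(12*s)/25) ds = 3*exp(12*t)/25 - 3/25.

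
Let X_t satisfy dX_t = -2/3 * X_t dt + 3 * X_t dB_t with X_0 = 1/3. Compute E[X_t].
E[X_t] = exp(-2*t/3)/3

For GBM dX = mu X dt + sigma X dB with X_0 = x_0, apply Itô to Y = log X: dY = (mu - sigma^2/2) dt + sigma dB, so Y_t = log(x_0) + (mu - sigma^2/2) t + sigma B_t and hence X_t = x_0 * exp((mu - sigma^2/2) t + sigma B_t).
With mu = -2/3, sigma = 3, x_0 = 1/3, this gives:
  X_t = 1/3 * exp((-31/6) * t + (3) * B_t).
Since sigma*B_t ~ Normal(0, sigma^2 t), E[exp(sigma*B_t)] = exp(sigma^2 t / 2); so E[X_t] = x_0 * exp((mu - sigma^2/2) t) * exp(sigma^2 t / 2) = x_0 * exp(mu t) = exp(-2*t/3)/3.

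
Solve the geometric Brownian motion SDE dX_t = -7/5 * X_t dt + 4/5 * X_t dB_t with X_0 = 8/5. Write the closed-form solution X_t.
X_t = 8/5 * exp((-43/25) * t + (4/5) * B_t)

For GBM dX = mu X dt + sigma X dB with X_0 = x_0, apply Itô to Y = log X: dY = (mu - sigma^2/2) dt + sigma dB, so Y_t = log(x_0) + (mu - sigma^2/2) t + sigma B_t and hence X_t = x_0 * exp((mu - sigma^2/2) t + sigma B_t).
With mu = -7/5, sigma = 4/5, x_0 = 8/5, this gives:
  X_t = 8/5 * exp((-43/25) * t + (4/5) * B_t).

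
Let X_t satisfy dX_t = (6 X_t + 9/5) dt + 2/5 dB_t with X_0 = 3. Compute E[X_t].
E[X_t] = 33*exp(6*t)/10 - 3/10

Taking expectations and using E[dB_t] = 0, the mean m(t) = E[X_t] satisfies the ODE m'(t) = a m(t) + b with m(0) = x_0. With a = 6, b = 9/5, x_0 = 3, the solution is
  m(t) = x_0 * exp(a t) + (b/a) * (exp(a t) - 1)
       = 3 * exp(6 t) + ((9/5)/6) * (exp(6 t) - 1)
       = 33*exp(6*t)/10 - 3/10.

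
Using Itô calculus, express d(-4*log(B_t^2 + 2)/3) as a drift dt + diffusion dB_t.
d(-4*log(B_t^2 + 2)/3) = (4*(B_t^2 - 2)/(3*(B_t^2 + 2)^2)) dt + (-8*B_t/(3*B_t^2 + 6)) dB_t

Itô's formula for f(B_t) gives d f(B_t) = f'(B_t) dB_t + (1/2) f''(B_t) dt. Compute derivatives of f(x) = -4*log(x^2 + 2)/3:
  f'(x)  = -8*x/(3*x^2 + 6)
  f''(x) = 8*(x^2 - 2)/(3*(x^2 + 2)^2)
Substitute x = B_t and multiply the f'' term by 1/2:
  drift     = (1/2) * (8*(x^2 - 2)/(3*(x^2 + 2)^2)) evaluated at B_t = 4*(B_t^2 - 2)/(3*(B_t^2 + 2)^2)
  diffusion = (-8*x/(3*x^2 + 6)) evaluated at B_t = -8*B_t/(3*B_t^2 + 6)
Therefore d(-4*log(B_t^2 + 2)/3) = (4*(B_t^2 - 2)/(3*(B_t^2 + 2)^2)) dt + (-8*B_t/(3*B_t^2 + 6)) dB_t.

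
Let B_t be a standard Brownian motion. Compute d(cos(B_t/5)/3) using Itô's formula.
d(cos(B_t/5)/3) = (-cos(B_t/5)/150) dt + (-sin(B_t/5)/15) dB_t

Itô's formula for f(B_t) gives d f(B_t) = f'(B_t) dB_t + (1/2) f''(B_t) dt. Compute derivatives of f(x) = cos(x/5)/3:
  f'(x)  = -sin(x/5)/15
  f''(x) = -cos(x/5)/75
Substitute x = B_t and multiply the f'' term by 1/2:
  drift     = (1/2) * (-cos(x/5)/75) evaluated at B_t = -cos(B_t/5)/150
  diffusion = (-sin(x/5)/15) evaluated at B_t = -sin(B_t/5)/15
Therefore d(cos(B_t/5)/3) = (-cos(B_t/5)/150) dt + (-sin(B_t/5)/15) dB_t.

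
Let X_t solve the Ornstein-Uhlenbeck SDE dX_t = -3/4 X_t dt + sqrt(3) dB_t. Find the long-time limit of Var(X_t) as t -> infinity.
lim Var(X_t) = 2

The OU SDE dX = -theta X dt + sigma dB admits the integrating factor exp(theta t): d(exp(theta t) X_t) = sigma exp(theta t) dB_t. Integrating from 0 to t gives X_t = x_0 * exp(-theta t) + sigma * int_0^t exp(-theta (t-s)) dB_s for any initial x_0. The Itô integral has variance (by the Itô isometry) sigma^2 * int_0^t exp(-2 theta (t - s)) ds = sigma^2 * (1 - exp(-2 theta t)) / (2 theta), independent of x_0.
With theta = 3/4, sigma = sqrt(3):
  Var(X_t) = (sqrt(3))^2 * (1 - exp(-2*3/4 t)) / (2 * 3/4) = 2 - 2*exp(-3*t/2).
As t -> infinity, exp(-2*3/4 t) -> 0, so the stationary variance is sigma^2 / (2 theta) = 2.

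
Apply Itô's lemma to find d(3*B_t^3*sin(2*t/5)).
d(3*B_t^3*sin(2*t/5)) = (6*B_t^3*cos(2*t/5)/5 + 9*B_t*sin(2*t/5)) dt + (9*B_t^2*sin(2*t/5)) dB_t

Itô's formula for f(t, x): d f(t, B_t) = (f_t + (1/2) f_xx) dt + f_x dB_t. Compute partials of f(t, x) = 3*x^3*sin(2*t/5):
  f_t(t,x)  = 6*x^3*cos(2*t/5)/5
  f_x(t,x)  = 9*x^2*sin(2*t/5)
  f_xx(t,x) = 18*x*sin(2*t/5)
Assemble drift = f_t + (1/2) f_xx = 6*x^3*cos(2*t/5)/5 + 9*x*sin(2*t/5) and diffusion = f_x = 9*x^2*sin(2*t/5). Substituting x = B_t:
  d(3*B_t^3*sin(2*t/5)) = (6*B_t^3*cos(2*t/5)/5 + 9*B_t*sin(2*t/5)) dt + (9*B_t^2*sin(2*t/5)) dB_t.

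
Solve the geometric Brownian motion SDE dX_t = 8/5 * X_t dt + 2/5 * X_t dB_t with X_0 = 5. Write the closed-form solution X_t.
X_t = 5 * exp((38/25) * t + (2/5) * B_t)

For GBM dX = mu X dt + sigma X dB with X_0 = x_0, apply Itô to Y = log X: dY = (mu - sigma^2/2) dt + sigma dB, so Y_t = log(x_0) + (mu - sigma^2/2) t + sigma B_t and hence X_t = x_0 * exp((mu - sigma^2/2) t + sigma B_t).
With mu = 8/5, sigma = 2/5, x_0 = 5, this gives:
  X_t = 5 * exp((38/25) * t + (2/5) * B_t).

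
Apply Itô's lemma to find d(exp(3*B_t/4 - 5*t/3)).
d(exp(3*B_t/4 - 5*t/3)) = (-133*exp(3*B_t/4 - 5*t/3)/96) dt + (3*exp(3*B_t/4 - 5*t/3)/4) dB_t

Itô's formula for f(t, x): d f(t, B_t) = (f_t + (1/2) f_xx) dt + f_x dB_t. Compute partials of f(t, x) = exp(-5*t/3 + 3*x/4):
  f_t(t,x)  = -5*exp(-5*t/3 + 3*x/4)/3
  f_x(t,x)  = 3*exp(-5*t/3 + 3*x/4)/4
  f_xx(t,x) = 9*exp(-5*t/3 + 3*x/4)/16
Assemble drift = f_t + (1/2) f_xx = -133*exp(-5*t/3 + 3*x/4)/96 and diffusion = f_x = 3*exp(-5*t/3 + 3*x/4)/4. Substituting x = B_t:
  d(exp(3*B_t/4 - 5*t/3)) = (-133*exp(3*B_t/4 - 5*t/3)/96) dt + (3*exp(3*B_t/4 - 5*t/3)/4) dB_t.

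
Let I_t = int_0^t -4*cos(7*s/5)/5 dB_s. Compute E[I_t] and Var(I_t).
E[I_t] = 0; Var(I_t) = 8*t/25 + 4*sin(14*t/5)/35

The Itô integral of a deterministic integrand f(s) has mean 0 because each increment f(s) * (B_{s+ds} - B_s) has mean 0. By the Itô isometry:
  Var( int_0^t f(s) dB_s ) = E[ (int_0^t f(s) dB_s)^2 ] = int_0^t f(s)^2 ds.
Here f(s) = -4*cos(7*s/5)/5, so f(s)^2 = 16*cos(7*s/5)^2/25. Integrate:
  int_0^t (16*cos(7*s/5)^2/25) ds = 8*t/25 + 4*sin(14*t/5)/35.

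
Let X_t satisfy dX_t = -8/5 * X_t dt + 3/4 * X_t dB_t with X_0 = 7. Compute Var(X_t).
Var(X_t) = (49*exp(9*t/16) - 49)*exp(-16*t/5)

For GBM dX = mu X dt + sigma X dB with X_0 = x_0, apply Itô to Y = log X: dY = (mu - sigma^2/2) dt + sigma dB, so Y_t = log(x_0) + (mu - sigma^2/2) t + sigma B_t and hence X_t = x_0 * exp((mu - sigma^2/2) t + sigma B_t).
With mu = -8/5, sigma = 3/4, x_0 = 7, this gives:
  X_t = 7 * exp((-301/160) * t + (3/4) * B_t).
Since sigma*B_t ~ Normal(0, sigma^2 t), E[exp(sigma*B_t)] = exp(sigma^2 t / 2); so E[X_t] = x_0 * exp((mu - sigma^2/2) t) * exp(sigma^2 t / 2) = x_0 * exp(mu t) = 7*exp(-8*t/5).
Var(X_t) = E[X_t^2] - (E[X_t])^2 = x_0^2 * exp(2 mu t) * (exp(sigma^2 t) - 1) = (49*exp(9*t/16) - 49)*exp(-16*t/5).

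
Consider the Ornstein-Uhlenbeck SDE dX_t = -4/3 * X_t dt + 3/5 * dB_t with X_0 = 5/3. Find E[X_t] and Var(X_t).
E[X_t] = 5*exp(-4*t/3)/3; Var(X_t) = 27/200 - 27*exp(-8*t/3)/200

The OU SDE dX = -theta X dt + sigma dB admits the integrating factor exp(theta t): d(exp(theta t) X_t) = sigma exp(theta t) dB_t. Integrating from 0 to t:
  X_t = x_0 * exp(-theta t) + sigma * int_0^t exp(-theta (t-s)) dB_s.
The Itô integral has mean 0 and (by the Itô isometry) variance sigma^2 * int_0^t exp(-2 theta (t - s)) ds = sigma^2 * (1 - exp(-2 theta t)) / (2 theta).
With theta = 4/3, sigma = 3/5, x_0 = 5/3:
  E[X_t] = 5/3 * exp(-4/3 t) = 5*exp(-4*t/3)/3
  Var(X_t) = (3/5)^2 * (1 - exp(-2*4/3 t)) / (2 * 4/3) = 27/200 - 27*exp(-8*t/3)/200.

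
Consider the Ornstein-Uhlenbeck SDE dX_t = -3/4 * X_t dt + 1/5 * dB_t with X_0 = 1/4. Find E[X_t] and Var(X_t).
E[X_t] = exp(-3*t/4)/4; Var(X_t) = 2/75 - 2*exp(-3*t/2)/75

The OU SDE dX = -theta X dt + sigma dB admits the integrating factor exp(theta t): d(exp(theta t) X_t) = sigma exp(theta t) dB_t. Integrating from 0 to t:
  X_t = x_0 * exp(-theta t) + sigma * int_0^t exp(-theta (t-s)) dB_s.
The Itô integral has mean 0 and (by the Itô isometry) variance sigma^2 * int_0^t exp(-2 theta (t - s)) ds = sigma^2 * (1 - exp(-2 theta t)) / (2 theta).
With theta = 3/4, sigma = 1/5, x_0 = 1/4:
  E[X_t] = 1/4 * exp(-3/4 t) = exp(-3*t/4)/4
  Var(X_t) = (1/5)^2 * (1 - exp(-2*3/4 t)) / (2 * 3/4) = 2/75 - 2*exp(-3*t/2)/75.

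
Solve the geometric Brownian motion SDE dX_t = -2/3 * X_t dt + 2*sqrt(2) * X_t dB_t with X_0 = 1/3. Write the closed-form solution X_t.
X_t = 1/3 * exp((-14/3) * t + (2*sqrt(2)) * B_t)

For GBM dX = mu X dt + sigma X dB with X_0 = x_0, apply Itô to Y = log X: dY = (mu - sigma^2/2) dt + sigma dB, so Y_t = log(x_0) + (mu - sigma^2/2) t + sigma B_t and hence X_t = x_0 * exp((mu - sigma^2/2) t + sigma B_t).
With mu = -2/3, sigma = 2*sqrt(2), x_0 = 1/3, this gives:
  X_t = 1/3 * exp((-14/3) * t + (2*sqrt(2)) * B_t).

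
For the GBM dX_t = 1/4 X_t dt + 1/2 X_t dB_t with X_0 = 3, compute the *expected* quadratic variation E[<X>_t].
E[<X>_t] = 3*exp(3*t/4) - 3

<X>_t = int_0^t ((1/2) * X_s)^2 ds. Taking expectation inside the integral: E[<X>_t] = (1/2)^2 * int_0^t E[X_s^2] ds. For GBM, E[X_s^2] = x_0^2 * exp((2 mu + sigma^2) s). Integrating:
  E[<X>_t] = (1/2)^2 * 3^2 * (exp((2*(1/4) + (1/2)^2) t) - 1) / (2*(1/4) + (1/2)^2)
           = (1/2)^2 * 3^2 * (exp((3/4) t) - 1) / (3/4) = 3*exp(3*t/4) - 3.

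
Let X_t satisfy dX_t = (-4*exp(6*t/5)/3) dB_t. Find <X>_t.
<X>_t = 20*exp(12*t/5)/27 - 20/27

For an Itô process dX_t = a(t) dt + b(t) dB_t, the quadratic variation is <X>_t = int_0^t b(s)^2 ds (the drift term does not contribute). Here b(s) = -4*exp(6*s/5)/3, so
  b(s)^2 = 16*exp(12*s/5)/9.
Integrating from 0 to t:
  <X>_t = int_0^t (16*exp(12*s/5)/9) ds = 20*exp(12*t/5)/27 - 20/27.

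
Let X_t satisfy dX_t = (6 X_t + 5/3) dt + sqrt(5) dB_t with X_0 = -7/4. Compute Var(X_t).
Var(X_t) = 5*exp(12*t)/12 - 5/12

The variance V(t) = Var(X_t) satisfies V'(t) = 2 a V(t) + c^2 with V(0) = 0 (drift coefficient is linear in X, diffusion is constant). With a = 6, c = sqrt(5), the solution is
  V(t) = (c^2 / (2 a)) * (exp(2 a t) - 1)
       = (sqrt(5)^2 / (2*6)) * (exp(12 t) - 1)
       = 5*exp(12*t)/12 - 5/12.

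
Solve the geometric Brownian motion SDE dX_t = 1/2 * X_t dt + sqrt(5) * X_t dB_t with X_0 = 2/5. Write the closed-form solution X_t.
X_t = 2/5 * exp((-2) * t + (sqrt(5)) * B_t)

For GBM dX = mu X dt + sigma X dB with X_0 = x_0, apply Itô to Y = log X: dY = (mu - sigma^2/2) dt + sigma dB, so Y_t = log(x_0) + (mu - sigma^2/2) t + sigma B_t and hence X_t = x_0 * exp((mu - sigma^2/2) t + sigma B_t).
With mu = 1/2, sigma = sqrt(5), x_0 = 2/5, this gives:
  X_t = 2/5 * exp((-2) * t + (sqrt(5)) * B_t).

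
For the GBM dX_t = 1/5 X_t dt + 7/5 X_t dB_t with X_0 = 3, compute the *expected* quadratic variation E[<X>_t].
E[<X>_t] = 441*exp(59*t/25)/59 - 441/59

<X>_t = int_0^t ((7/5) * X_s)^2 ds. Taking expectation inside the integral: E[<X>_t] = (7/5)^2 * int_0^t E[X_s^2] ds. For GBM, E[X_s^2] = x_0^2 * exp((2 mu + sigma^2) s). Integrating:
  E[<X>_t] = (7/5)^2 * 3^2 * (exp((2*(1/5) + (7/5)^2) t) - 1) / (2*(1/5) + (7/5)^2)
           = (7/5)^2 * 3^2 * (exp((59/25) t) - 1) / (59/25) = 441*exp(59*t/25)/59 - 441/59.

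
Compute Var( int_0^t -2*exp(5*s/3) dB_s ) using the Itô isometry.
Var = 6*exp(10*t/3)/5 - 6/5

The Itô integral of a deterministic integrand f(s) has mean 0 because each increment f(s) * (B_{s+ds} - B_s) has mean 0. By the Itô isometry:
  Var( int_0^t f(s) dB_s ) = E[ (int_0^t f(s) dB_s)^2 ] = int_0^t f(s)^2 ds.
Here f(s) = -2*exp(5*s/3), so f(s)^2 = 4*exp(10*s/3). Integrate:
  int_0^t (4*exp(10*s/3)) ds = 6*exp(10*t/3)/5 - 6/5.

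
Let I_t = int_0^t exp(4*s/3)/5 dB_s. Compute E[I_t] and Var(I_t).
E[I_t] = 0; Var(I_t) = 3*exp(8*t/3)/200 - 3/200

The Itô integral of a deterministic integrand f(s) has mean 0 because each increment f(s) * (B_{s+ds} - B_s) has mean 0. By the Itô isometry:
  Var( int_0^t f(s) dB_s ) = E[ (int_0^t f(s) dB_s)^2 ] = int_0^t f(s)^2 ds.
Here f(s) = exp(4*s/3)/5, so f(s)^2 = exp(8*s/3)/25. Integrate:
  int_0^t (exp(8*s/3)/25) ds = 3*exp(8*t/3)/200 - 3/200.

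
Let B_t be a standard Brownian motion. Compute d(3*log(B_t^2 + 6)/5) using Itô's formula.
d(3*log(B_t^2 + 6)/5) = (3*(6 - B_t^2)/(5*(B_t^2 + 6)^2)) dt + (6*B_t/(5*(B_t^2 + 6))) dB_t

Itô's formula for f(B_t) gives d f(B_t) = f'(B_t) dB_t + (1/2) f''(B_t) dt. Compute derivatives of f(x) = 3*log(x^2 + 6)/5:
  f'(x)  = 6*x/(5*(x^2 + 6))
  f''(x) = 6*(6 - x^2)/(5*(x^2 + 6)^2)
Substitute x = B_t and multiply the f'' term by 1/2:
  drift     = (1/2) * (6*(6 - x^2)/(5*(x^2 + 6)^2)) evaluated at B_t = 3*(6 - B_t^2)/(5*(B_t^2 + 6)^2)
  diffusion = (6*x/(5*(x^2 + 6))) evaluated at B_t = 6*B_t/(5*(B_t^2 + 6))
Therefore d(3*log(B_t^2 + 6)/5) = (3*(6 - B_t^2)/(5*(B_t^2 + 6)^2)) dt + (6*B_t/(5*(B_t^2 + 6))) dB_t.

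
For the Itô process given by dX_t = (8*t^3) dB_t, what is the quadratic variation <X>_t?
<X>_t = 64*t^7/7

For an Itô process dX_t = a(t) dt + b(t) dB_t, the quadratic variation is <X>_t = int_0^t b(s)^2 ds (the drift term does not contribute). Here b(s) = 8*s^3, so
  b(s)^2 = 64*s^6.
Integrating from 0 to t:
  <X>_t = int_0^t (64*s^6) ds = 64*t^7/7.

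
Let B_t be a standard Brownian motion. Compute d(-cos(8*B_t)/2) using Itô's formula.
d(-cos(8*B_t)/2) = (16*cos(8*B_t)) dt + (4*sin(8*B_t)) dB_t

Itô's formula for f(B_t) gives d f(B_t) = f'(B_t) dB_t + (1/2) f''(B_t) dt. Compute derivatives of f(x) = -cos(8*x)/2:
  f'(x)  = 4*sin(8*x)
  f''(x) = 32*cos(8*x)
Substitute x = B_t and multiply the f'' term by 1/2:
  drift     = (1/2) * (32*cos(8*x)) evaluated at B_t = 16*cos(8*B_t)
  diffusion = (4*sin(8*x)) evaluated at B_t = 4*sin(8*B_t)
Therefore d(-cos(8*B_t)/2) = (16*cos(8*B_t)) dt + (4*sin(8*B_t)) dB_t.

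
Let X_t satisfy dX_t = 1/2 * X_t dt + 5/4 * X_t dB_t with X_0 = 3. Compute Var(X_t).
Var(X_t) = 9*(exp(25*t/16) - 1)*exp(t)

For GBM dX = mu X dt + sigma X dB with X_0 = x_0, apply Itô to Y = log X: dY = (mu - sigma^2/2) dt + sigma dB, so Y_t = log(x_0) + (mu - sigma^2/2) t + sigma B_t and hence X_t = x_0 * exp((mu - sigma^2/2) t + sigma B_t).
With mu = 1/2, sigma = 5/4, x_0 = 3, this gives:
  X_t = 3 * exp((-9/32) * t + (5/4) * B_t).
Since sigma*B_t ~ Normal(0, sigma^2 t), E[exp(sigma*B_t)] = exp(sigma^2 t / 2); so E[X_t] = x_0 * exp((mu - sigma^2/2) t) * exp(sigma^2 t / 2) = x_0 * exp(mu t) = 3*exp(t/2).
Var(X_t) = E[X_t^2] - (E[X_t])^2 = x_0^2 * exp(2 mu t) * (exp(sigma^2 t) - 1) = 9*(exp(25*t/16) - 1)*exp(t).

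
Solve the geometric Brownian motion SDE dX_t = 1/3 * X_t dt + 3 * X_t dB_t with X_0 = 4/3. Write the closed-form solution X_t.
X_t = 4/3 * exp((-25/6) * t + (3) * B_t)

For GBM dX = mu X dt + sigma X dB with X_0 = x_0, apply Itô to Y = log X: dY = (mu - sigma^2/2) dt + sigma dB, so Y_t = log(x_0) + (mu - sigma^2/2) t + sigma B_t and hence X_t = x_0 * exp((mu - sigma^2/2) t + sigma B_t).
With mu = 1/3, sigma = 3, x_0 = 4/3, this gives:
  X_t = 4/3 * exp((-25/6) * t + (3) * B_t).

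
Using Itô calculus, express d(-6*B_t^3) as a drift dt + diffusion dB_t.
d(-6*B_t^3) = (-18*B_t) dt + (-18*B_t^2) dB_t

Itô's formula for f(B_t) gives d f(B_t) = f'(B_t) dB_t + (1/2) f''(B_t) dt. Compute derivatives of f(x) = -6*x^3:
  f'(x)  = -18*x^2
  f''(x) = -36*x
Substitute x = B_t and multiply the f'' term by 1/2:
  drift     = (1/2) * (-36*x) evaluated at B_t = -18*B_t
  diffusion = (-18*x^2) evaluated at B_t = -18*B_t^2
Therefore d(-6*B_t^3) = (-18*B_t) dt + (-18*B_t^2) dB_t.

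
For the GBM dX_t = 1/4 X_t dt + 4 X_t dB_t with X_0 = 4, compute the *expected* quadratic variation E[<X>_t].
E[<X>_t] = 512*exp(33*t/2)/33 - 512/33

<X>_t = int_0^t (4 * X_s)^2 ds. Taking expectation inside the integral: E[<X>_t] = 4^2 * int_0^t E[X_s^2] ds. For GBM, E[X_s^2] = x_0^2 * exp((2 mu + sigma^2) s). Integrating:
  E[<X>_t] = 4^2 * 4^2 * (exp((2*(1/4) + 4^2) t) - 1) / (2*(1/4) + 4^2)
           = 4^2 * 4^2 * (exp((33/2) t) - 1) / (33/2) = 512*exp(33*t/2)/33 - 512/33.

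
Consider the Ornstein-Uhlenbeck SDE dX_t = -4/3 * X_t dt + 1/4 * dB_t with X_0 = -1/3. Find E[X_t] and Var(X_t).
E[X_t] = -exp(-4*t/3)/3; Var(X_t) = 3/128 - 3*exp(-8*t/3)/128

The OU SDE dX = -theta X dt + sigma dB admits the integrating factor exp(theta t): d(exp(theta t) X_t) = sigma exp(theta t) dB_t. Integrating from 0 to t:
  X_t = x_0 * exp(-theta t) + sigma * int_0^t exp(-theta (t-s)) dB_s.
The Itô integral has mean 0 and (by the Itô isometry) variance sigma^2 * int_0^t exp(-2 theta (t - s)) ds = sigma^2 * (1 - exp(-2 theta t)) / (2 theta).
With theta = 4/3, sigma = 1/4, x_0 = -1/3:
  E[X_t] = -1/3 * exp(-4/3 t) = -exp(-4*t/3)/3
  Var(X_t) = (1/4)^2 * (1 - exp(-2*4/3 t)) / (2 * 4/3) = 3/128 - 3*exp(-8*t/3)/128.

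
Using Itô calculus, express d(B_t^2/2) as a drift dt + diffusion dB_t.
d(B_t^2/2) = (1/2) dt + (B_t) dB_t

Itô's formula for f(B_t) gives d f(B_t) = f'(B_t) dB_t + (1/2) f''(B_t) dt. Compute derivatives of f(x) = x^2/2:
  f'(x)  = x
  f''(x) = 1
Substitute x = B_t and multiply the f'' term by 1/2:
  drift     = (1/2) * (1) evaluated at B_t = 1/2
  diffusion = (x) evaluated at B_t = B_t
Therefore d(B_t^2/2) = (1/2) dt + (B_t) dB_t.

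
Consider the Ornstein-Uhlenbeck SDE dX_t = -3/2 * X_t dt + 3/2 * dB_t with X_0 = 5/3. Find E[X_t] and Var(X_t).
E[X_t] = 5*exp(-3*t/2)/3; Var(X_t) = 3/4 - 3*exp(-3*t)/4

The OU SDE dX = -theta X dt + sigma dB admits the integrating factor exp(theta t): d(exp(theta t) X_t) = sigma exp(theta t) dB_t. Integrating from 0 to t:
  X_t = x_0 * exp(-theta t) + sigma * int_0^t exp(-theta (t-s)) dB_s.
The Itô integral has mean 0 and (by the Itô isometry) variance sigma^2 * int_0^t exp(-2 theta (t - s)) ds = sigma^2 * (1 - exp(-2 theta t)) / (2 theta).
With theta = 3/2, sigma = 3/2, x_0 = 5/3:
  E[X_t] = 5/3 * exp(-3/2 t) = 5*exp(-3*t/2)/3
  Var(X_t) = (3/2)^2 * (1 - exp(-2*3/2 t)) / (2 * 3/2) = 3/4 - 3*exp(-3*t)/4.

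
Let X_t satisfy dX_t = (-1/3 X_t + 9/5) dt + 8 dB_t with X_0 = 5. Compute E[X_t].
E[X_t] = 27/5 - 2*exp(-t/3)/5

Taking expectations and using E[dB_t] = 0, the mean m(t) = E[X_t] satisfies the ODE m'(t) = a m(t) + b with m(0) = x_0. With a = -1/3, b = 9/5, x_0 = 5, the solution is
  m(t) = x_0 * exp(a t) + (b/a) * (exp(a t) - 1)
       = 5 * exp((-1/3) t) + ((9/5)/(-1/3)) * (exp((-1/3) t) - 1)
       = 27/5 - 2*exp(-t/3)/5.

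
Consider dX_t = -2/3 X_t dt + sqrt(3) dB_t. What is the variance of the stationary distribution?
lim Var(X_t) = 9/4

The OU SDE dX = -theta X dt + sigma dB admits the integrating factor exp(theta t): d(exp(theta t) X_t) = sigma exp(theta t) dB_t. Integrating from 0 to t gives X_t = x_0 * exp(-theta t) + sigma * int_0^t exp(-theta (t-s)) dB_s for any initial x_0. The Itô integral has variance (by the Itô isometry) sigma^2 * int_0^t exp(-2 theta (t - s)) ds = sigma^2 * (1 - exp(-2 theta t)) / (2 theta), independent of x_0.
With theta = 2/3, sigma = sqrt(3):
  Var(X_t) = (sqrt(3))^2 * (1 - exp(-2*2/3 t)) / (2 * 2/3) = 9/4 - 9*exp(-4*t/3)/4.
As t -> infinity, exp(-2*2/3 t) -> 0, so the stationary variance is sigma^2 / (2 theta) = 9/4.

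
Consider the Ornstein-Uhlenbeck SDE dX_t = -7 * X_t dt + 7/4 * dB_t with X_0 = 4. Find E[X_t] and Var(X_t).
E[X_t] = 4*exp(-7*t); Var(X_t) = 7/32 - 7*exp(-14*t)/32

The OU SDE dX = -theta X dt + sigma dB admits the integrating factor exp(theta t): d(exp(theta t) X_t) = sigma exp(theta t) dB_t. Integrating from 0 to t:
  X_t = x_0 * exp(-theta t) + sigma * int_0^t exp(-theta (t-s)) dB_s.
The Itô integral has mean 0 and (by the Itô isometry) variance sigma^2 * int_0^t exp(-2 theta (t - s)) ds = sigma^2 * (1 - exp(-2 theta t)) / (2 theta).
With theta = 7, sigma = 7/4, x_0 = 4:
  E[X_t] = 4 * exp(-7 t) = 4*exp(-7*t)
  Var(X_t) = (7/4)^2 * (1 - exp(-2*7 t)) / (2 * 7) = 7/32 - 7*exp(-14*t)/32.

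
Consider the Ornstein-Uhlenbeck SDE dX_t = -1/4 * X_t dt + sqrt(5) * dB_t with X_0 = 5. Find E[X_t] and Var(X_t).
E[X_t] = 5*exp(-t/4); Var(X_t) = 10 - 10*exp(-t/2)

The OU SDE dX = -theta X dt + sigma dB admits the integrating factor exp(theta t): d(exp(theta t) X_t) = sigma exp(theta t) dB_t. Integrating from 0 to t:
  X_t = x_0 * exp(-theta t) + sigma * int_0^t exp(-theta (t-s)) dB_s.
The Itô integral has mean 0 and (by the Itô isometry) variance sigma^2 * int_0^t exp(-2 theta (t - s)) ds = sigma^2 * (1 - exp(-2 theta t)) / (2 theta).
With theta = 1/4, sigma = sqrt(5), x_0 = 5:
  E[X_t] = 5 * exp(-1/4 t) = 5*exp(-t/4)
  Var(X_t) = (sqrt(5))^2 * (1 - exp(-2*1/4 t)) / (2 * 1/4) = 10 - 10*exp(-t/2).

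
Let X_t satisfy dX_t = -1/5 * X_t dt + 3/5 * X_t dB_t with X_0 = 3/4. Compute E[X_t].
E[X_t] = 3*exp(-t/5)/4

For GBM dX = mu X dt + sigma X dB with X_0 = x_0, apply Itô to Y = log X: dY = (mu - sigma^2/2) dt + sigma dB, so Y_t = log(x_0) + (mu - sigma^2/2) t + sigma B_t and hence X_t = x_0 * exp((mu - sigma^2/2) t + sigma B_t).
With mu = -1/5, sigma = 3/5, x_0 = 3/4, this gives:
  X_t = 3/4 * exp((-19/50) * t + (3/5) * B_t).
Since sigma*B_t ~ Normal(0, sigma^2 t), E[exp(sigma*B_t)] = exp(sigma^2 t / 2); so E[X_t] = x_0 * exp((mu - sigma^2/2) t) * exp(sigma^2 t / 2) = x_0 * exp(mu t) = 3*exp(-t/5)/4.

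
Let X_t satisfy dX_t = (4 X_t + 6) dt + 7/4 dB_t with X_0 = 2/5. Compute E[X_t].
E[X_t] = 19*exp(4*t)/10 - 3/2

Taking expectations and using E[dB_t] = 0, the mean m(t) = E[X_t] satisfies the ODE m'(t) = a m(t) + b with m(0) = x_0. With a = 4, b = 6, x_0 = 2/5, the solution is
  m(t) = x_0 * exp(a t) + (b/a) * (exp(a t) - 1)
       = (2/5) * exp(4 t) + (6/4) * (exp(4 t) - 1)
       = 19*exp(4*t)/10 - 3/2.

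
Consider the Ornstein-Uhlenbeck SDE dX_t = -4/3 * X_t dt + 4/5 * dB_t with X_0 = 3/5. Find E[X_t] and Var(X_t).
E[X_t] = 3*exp(-4*t/3)/5; Var(X_t) = 6/25 - 6*exp(-8*t/3)/25

The OU SDE dX = -theta X dt + sigma dB admits the integrating factor exp(theta t): d(exp(theta t) X_t) = sigma exp(theta t) dB_t. Integrating from 0 to t:
  X_t = x_0 * exp(-theta t) + sigma * int_0^t exp(-theta (t-s)) dB_s.
The Itô integral has mean 0 and (by the Itô isometry) variance sigma^2 * int_0^t exp(-2 theta (t - s)) ds = sigma^2 * (1 - exp(-2 theta t)) / (2 theta).
With theta = 4/3, sigma = 4/5, x_0 = 3/5:
  E[X_t] = 3/5 * exp(-4/3 t) = 3*exp(-4*t/3)/5
  Var(X_t) = (4/5)^2 * (1 - exp(-2*4/3 t)) / (2 * 4/3) = 6/25 - 6*exp(-8*t/3)/25.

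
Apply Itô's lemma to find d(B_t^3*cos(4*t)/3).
d(B_t^3*cos(4*t)/3) = (B_t*(-4*B_t^2*sin(4*t)/3 + cos(4*t))) dt + (B_t^2*cos(4*t)) dB_t

Itô's formula for f(t, x): d f(t, B_t) = (f_t + (1/2) f_xx) dt + f_x dB_t. Compute partials of f(t, x) = x^3*cos(4*t)/3:
  f_t(t,x)  = -4*x^3*sin(4*t)/3
  f_x(t,x)  = x^2*cos(4*t)
  f_xx(t,x) = 2*x*cos(4*t)
Assemble drift = f_t + (1/2) f_xx = x*(-4*x^2*sin(4*t)/3 + cos(4*t)) and diffusion = f_x = x^2*cos(4*t). Substituting x = B_t:
  d(B_t^3*cos(4*t)/3) = (B_t*(-4*B_t^2*sin(4*t)/3 + cos(4*t))) dt + (B_t^2*cos(4*t)) dB_t.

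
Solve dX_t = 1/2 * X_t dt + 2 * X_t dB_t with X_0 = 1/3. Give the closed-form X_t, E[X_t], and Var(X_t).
X_t = 1/3 * exp((-3/2) t + (2) B_t); E[X_t] = exp(t/2)/3; Var(X_t) = (exp(4*t) - 1)*exp(t)/9

For GBM dX = mu X dt + sigma X dB with X_0 = x_0, apply Itô to Y = log X: dY = (mu - sigma^2/2) dt + sigma dB, so Y_t = log(x_0) + (mu - sigma^2/2) t + sigma B_t and hence X_t = x_0 * exp((mu - sigma^2/2) t + sigma B_t).
With mu = 1/2, sigma = 2, x_0 = 1/3, this gives:
  X_t = 1/3 * exp((-3/2) * t + (2) * B_t).
Since sigma*B_t ~ Normal(0, sigma^2 t), E[exp(sigma*B_t)] = exp(sigma^2 t / 2); so E[X_t] = x_0 * exp((mu - sigma^2/2) t) * exp(sigma^2 t / 2) = x_0 * exp(mu t) = exp(t/2)/3.
Var(X_t) = E[X_t^2] - (E[X_t])^2 = x_0^2 * exp(2 mu t) * (exp(sigma^2 t) - 1) = (exp(4*t) - 1)*exp(t)/9.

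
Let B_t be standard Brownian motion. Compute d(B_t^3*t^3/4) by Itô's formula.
d(B_t^3*t^3/4) = (3*B_t*t^2*(B_t^2 + t)/4) dt + (3*B_t^2*t^3/4) dB_t

Itô's formula for f(t, x): d f(t, B_t) = (f_t + (1/2) f_xx) dt + f_x dB_t. Compute partials of f(t, x) = t^3*x^3/4:
  f_t(t,x)  = 3*t^2*x^3/4
  f_x(t,x)  = 3*t^3*x^2/4
  f_xx(t,x) = 3*t^3*x/2
Assemble drift = f_t + (1/2) f_xx = 3*t^2*x*(t + x^2)/4 and diffusion = f_x = 3*t^3*x^2/4. Substituting x = B_t:
  d(B_t^3*t^3/4) = (3*B_t*t^2*(B_t^2 + t)/4) dt + (3*B_t^2*t^3/4) dB_t.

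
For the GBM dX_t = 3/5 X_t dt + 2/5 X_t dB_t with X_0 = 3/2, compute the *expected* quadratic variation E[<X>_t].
E[<X>_t] = 9*exp(34*t/25)/34 - 9/34

<X>_t = int_0^t ((2/5) * X_s)^2 ds. Taking expectation inside the integral: E[<X>_t] = (2/5)^2 * int_0^t E[X_s^2] ds. For GBM, E[X_s^2] = x_0^2 * exp((2 mu + sigma^2) s). Integrating:
  E[<X>_t] = (2/5)^2 * (3/2)^2 * (exp((2*(3/5) + (2/5)^2) t) - 1) / (2*(3/5) + (2/5)^2)
           = (2/5)^2 * (3/2)^2 * (exp((34/25) t) - 1) / (34/25) = 9*exp(34*t/25)/34 - 9/34.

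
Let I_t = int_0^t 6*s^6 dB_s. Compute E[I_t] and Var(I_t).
E[I_t] = 0; Var(I_t) = 36*t^13/13

The Itô integral of a deterministic integrand f(s) has mean 0 because each increment f(s) * (B_{s+ds} - B_s) has mean 0. By the Itô isometry:
  Var( int_0^t f(s) dB_s ) = E[ (int_0^t f(s) dB_s)^2 ] = int_0^t f(s)^2 ds.
Here f(s) = 6*s^6, so f(s)^2 = 36*s^12. Integrate:
  int_0^t (36*s^12) ds = 36*t^13/13.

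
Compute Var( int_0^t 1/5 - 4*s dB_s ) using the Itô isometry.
Var = t*(400*t^2 - 60*t + 3)/75

The Itô integral of a deterministic integrand f(s) has mean 0 because each increment f(s) * (B_{s+ds} - B_s) has mean 0. By the Itô isometry:
  Var( int_0^t f(s) dB_s ) = E[ (int_0^t f(s) dB_s)^2 ] = int_0^t f(s)^2 ds.
Here f(s) = 1/5 - 4*s, so f(s)^2 = (20*s - 1)^2/25. Integrate:
  int_0^t ((20*s - 1)^2/25) ds = t*(400*t^2 - 60*t + 3)/75.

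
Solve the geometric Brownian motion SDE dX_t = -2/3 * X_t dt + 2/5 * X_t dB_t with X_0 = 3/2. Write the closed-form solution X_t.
X_t = 3/2 * exp((-56/75) * t + (2/5) * B_t)

For GBM dX = mu X dt + sigma X dB with X_0 = x_0, apply Itô to Y = log X: dY = (mu - sigma^2/2) dt + sigma dB, so Y_t = log(x_0) + (mu - sigma^2/2) t + sigma B_t and hence X_t = x_0 * exp((mu - sigma^2/2) t + sigma B_t).
With mu = -2/3, sigma = 2/5, x_0 = 3/2, this gives:
  X_t = 3/2 * exp((-56/75) * t + (2/5) * B_t).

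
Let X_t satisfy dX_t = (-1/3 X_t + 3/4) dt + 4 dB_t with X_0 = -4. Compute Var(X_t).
Var(X_t) = 24 - 24*exp(-2*t/3)

The variance V(t) = Var(X_t) satisfies V'(t) = 2 a V(t) + c^2 with V(0) = 0 (drift coefficient is linear in X, diffusion is constant). With a = -1/3, c = 4, the solution is
  V(t) = (c^2 / (2 a)) * (exp(2 a t) - 1)
       = (4^2 / (2*(-1/3))) * (exp((-2/3) t) - 1)
       = 24 - 24*exp(-2*t/3).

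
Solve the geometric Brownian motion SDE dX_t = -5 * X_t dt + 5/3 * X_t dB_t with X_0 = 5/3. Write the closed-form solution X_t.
X_t = 5/3 * exp((-115/18) * t + (5/3) * B_t)

For GBM dX = mu X dt + sigma X dB with X_0 = x_0, apply Itô to Y = log X: dY = (mu - sigma^2/2) dt + sigma dB, so Y_t = log(x_0) + (mu - sigma^2/2) t + sigma B_t and hence X_t = x_0 * exp((mu - sigma^2/2) t + sigma B_t).
With mu = -5, sigma = 5/3, x_0 = 5/3, this gives:
  X_t = 5/3 * exp((-115/18) * t + (5/3) * B_t).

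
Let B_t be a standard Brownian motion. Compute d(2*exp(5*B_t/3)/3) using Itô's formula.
d(2*exp(5*B_t/3)/3) = (25*exp(5*B_t/3)/27) dt + (10*exp(5*B_t/3)/9) dB_t

Itô's formula for f(B_t) gives d f(B_t) = f'(B_t) dB_t + (1/2) f''(B_t) dt. Compute derivatives of f(x) = 2*exp(5*x/3)/3:
  f'(x)  = 10*exp(5*x/3)/9
  f''(x) = 50*exp(5*x/3)/27
Substitute x = B_t and multiply the f'' term by 1/2:
  drift     = (1/2) * (50*exp(5*x/3)/27) evaluated at B_t = 25*exp(5*B_t/3)/27
  diffusion = (10*exp(5*x/3)/9) evaluated at B_t = 10*exp(5*B_t/3)/9
Therefore d(2*exp(5*B_t/3)/3) = (25*exp(5*B_t/3)/27) dt + (10*exp(5*B_t/3)/9) dB_t.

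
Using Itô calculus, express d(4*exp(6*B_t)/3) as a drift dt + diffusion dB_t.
d(4*exp(6*B_t)/3) = (24*exp(6*B_t)) dt + (8*exp(6*B_t)) dB_t

Itô's formula for f(B_t) gives d f(B_t) = f'(B_t) dB_t + (1/2) f''(B_t) dt. Compute derivatives of f(x) = 4*exp(6*x)/3:
  f'(x)  = 8*exp(6*x)
  f''(x) = 48*exp(6*x)
Substitute x = B_t and multiply the f'' term by 1/2:
  drift     = (1/2) * (48*exp(6*x)) evaluated at B_t = 24*exp(6*B_t)
  diffusion = (8*exp(6*x)) evaluated at B_t = 8*exp(6*B_t)
Therefore d(4*exp(6*B_t)/3) = (24*exp(6*B_t)) dt + (8*exp(6*B_t)) dB_t.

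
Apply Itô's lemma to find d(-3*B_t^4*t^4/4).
d(-3*B_t^4*t^4/4) = (B_t^2*t^3*(-3*B_t^2 - 9*t/2)) dt + (-3*B_t^3*t^4) dB_t

Itô's formula for f(t, x): d f(t, B_t) = (f_t + (1/2) f_xx) dt + f_x dB_t. Compute partials of f(t, x) = -3*t^4*x^4/4:
  f_t(t,x)  = -3*t^3*x^4
  f_x(t,x)  = -3*t^4*x^3
  f_xx(t,x) = -9*t^4*x^2
Assemble drift = f_t + (1/2) f_xx = t^3*x^2*(-9*t/2 - 3*x^2) and diffusion = f_x = -3*t^4*x^3. Substituting x = B_t:
  d(-3*B_t^4*t^4/4) = (B_t^2*t^3*(-3*B_t^2 - 9*t/2)) dt + (-3*B_t^3*t^4) dB_t.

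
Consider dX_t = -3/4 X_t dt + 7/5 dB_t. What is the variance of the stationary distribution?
lim Var(X_t) = 98/75

The OU SDE dX = -theta X dt + sigma dB admits the integrating factor exp(theta t): d(exp(theta t) X_t) = sigma exp(theta t) dB_t. Integrating from 0 to t gives X_t = x_0 * exp(-theta t) + sigma * int_0^t exp(-theta (t-s)) dB_s for any initial x_0. The Itô integral has variance (by the Itô isometry) sigma^2 * int_0^t exp(-2 theta (t - s)) ds = sigma^2 * (1 - exp(-2 theta t)) / (2 theta), independent of x_0.
With theta = 3/4, sigma = 7/5:
  Var(X_t) = (7/5)^2 * (1 - exp(-2*3/4 t)) / (2 * 3/4) = 98/75 - 98*exp(-3*t/2)/75.
As t -> infinity, exp(-2*3/4 t) -> 0, so the stationary variance is sigma^2 / (2 theta) = 98/75.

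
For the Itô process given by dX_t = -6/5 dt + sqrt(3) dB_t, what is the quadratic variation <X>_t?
<X>_t = 3*t

For an Itô process dX_t = a(t) dt + b(t) dB_t, the quadratic variation is <X>_t = int_0^t b(s)^2 ds (the drift term does not contribute). Here b(s) = sqrt(3), so
  b(s)^2 = 3.
Integrating from 0 to t:
  <X>_t = int_0^t (3) ds = 3*t.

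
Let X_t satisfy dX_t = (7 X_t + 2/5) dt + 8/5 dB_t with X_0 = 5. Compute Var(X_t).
Var(X_t) = 32*exp(14*t)/175 - 32/175

The variance V(t) = Var(X_t) satisfies V'(t) = 2 a V(t) + c^2 with V(0) = 0 (drift coefficient is linear in X, diffusion is constant). With a = 7, c = 8/5, the solution is
  V(t) = (c^2 / (2 a)) * (exp(2 a t) - 1)
       = ((8/5)^2 / (2*7)) * (exp(14 t) - 1)
       = 32*exp(14*t)/175 - 32/175.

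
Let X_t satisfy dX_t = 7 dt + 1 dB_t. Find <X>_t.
<X>_t = t

For an Itô process dX_t = a(t) dt + b(t) dB_t, the quadratic variation is <X>_t = int_0^t b(s)^2 ds (the drift term does not contribute). Here b(s) = 1, so
  b(s)^2 = 1.
Integrating from 0 to t:
  <X>_t = int_0^t (1) ds = t.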